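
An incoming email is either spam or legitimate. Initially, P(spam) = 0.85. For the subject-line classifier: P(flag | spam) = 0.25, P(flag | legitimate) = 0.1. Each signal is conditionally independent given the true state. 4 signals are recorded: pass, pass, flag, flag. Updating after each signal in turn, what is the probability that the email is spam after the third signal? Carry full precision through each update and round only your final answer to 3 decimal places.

After 'pass': P(spam) = 0.75·0.8500 / (0.75·0.8500 + 0.9·0.1500) ≈ 0.8252
After 'pass': P(spam) = 0.75·0.8252 / (0.75·0.8252 + 0.9·0.1748) ≈ 0.7974
After 'flag': P(spam) = 0.25·0.7974 / (0.25·0.7974 + 0.1·0.2026) ≈ 0.9077

0.908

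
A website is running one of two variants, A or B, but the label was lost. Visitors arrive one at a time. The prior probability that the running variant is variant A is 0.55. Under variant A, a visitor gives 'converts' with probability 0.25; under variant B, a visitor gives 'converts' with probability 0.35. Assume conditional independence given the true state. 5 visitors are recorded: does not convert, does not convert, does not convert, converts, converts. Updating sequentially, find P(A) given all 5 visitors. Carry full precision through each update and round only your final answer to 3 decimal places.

Apply Bayes' rule sequentially, carrying P(A) forward.
After 'does not convert': P(A) = 0.75·0.5500 / (0.75·0.5500 + 0.65·0.4500) ≈ 0.5851
After 'does not convert': P(A) = 0.75·0.5851 / (0.75·0.5851 + 0.65·0.4149) ≈ 0.6194
After 'does not convert': P(A) = 0.75·0.6194 / (0.75·0.6194 + 0.65·0.3806) ≈ 0.6525
After 'converts': P(A) = 0.25·0.6525 / (0.25·0.6525 + 0.35·0.3475) ≈ 0.5729
After 'converts': P(A) = 0.25·0.5729 / (0.25·0.5729 + 0.35·0.4271) ≈ 0.4893

0.489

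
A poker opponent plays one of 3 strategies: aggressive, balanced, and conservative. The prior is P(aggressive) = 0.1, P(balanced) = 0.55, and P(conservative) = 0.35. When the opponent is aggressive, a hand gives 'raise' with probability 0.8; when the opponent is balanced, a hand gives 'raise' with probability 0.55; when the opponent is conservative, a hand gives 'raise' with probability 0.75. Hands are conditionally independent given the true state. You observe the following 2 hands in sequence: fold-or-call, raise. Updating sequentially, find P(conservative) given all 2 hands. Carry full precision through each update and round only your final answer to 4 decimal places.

0.3014

After 'fold-or-call': normaliser = 0.2·0.1000 + 0.45·0.5500 + 0.25·0.3500; P(aggressive) ≈ 0.0563, P(balanced) ≈ 0.6972, P(conservative) ≈ 0.2465
After 'raise': normaliser = 0.8·0.0563 + 0.55·0.6972 + 0.75·0.2465; P(aggressive) ≈ 0.0735, P(balanced) ≈ 0.6251, P(conservative) ≈ 0.3014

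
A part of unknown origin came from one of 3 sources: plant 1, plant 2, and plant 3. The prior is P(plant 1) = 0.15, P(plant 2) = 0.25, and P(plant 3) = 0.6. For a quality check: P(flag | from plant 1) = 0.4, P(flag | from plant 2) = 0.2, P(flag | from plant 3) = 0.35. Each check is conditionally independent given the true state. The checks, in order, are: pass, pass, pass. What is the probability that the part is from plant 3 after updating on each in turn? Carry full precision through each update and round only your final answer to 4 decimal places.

Apply Bayes' rule sequentially, carrying P(plant 3) forward.
After 'pass': normaliser = 0.6·0.1500 + 0.8·0.2500 + 0.65·0.6000; P(plant 1) ≈ 0.1324, P(plant 2) ≈ 0.2941, P(plant 3) ≈ 0.5735
After 'pass': normaliser = 0.6·0.1324 + 0.8·0.2941 + 0.65·0.5735; P(plant 1) ≈ 0.1155, P(plant 2) ≈ 0.3422, P(plant 3) ≈ 0.5422
After 'pass': normaliser = 0.6·0.1155 + 0.8·0.3422 + 0.65·0.5422; P(plant 1) ≈ 0.0996, P(plant 2) ≈ 0.3936, P(plant 3) ≈ 0.5067

0.5067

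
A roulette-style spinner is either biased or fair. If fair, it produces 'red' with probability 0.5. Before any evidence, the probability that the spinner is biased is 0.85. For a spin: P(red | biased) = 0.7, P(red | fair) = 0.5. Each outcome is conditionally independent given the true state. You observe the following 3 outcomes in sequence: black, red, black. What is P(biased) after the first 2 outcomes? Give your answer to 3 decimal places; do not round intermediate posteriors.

0.826

After 'black': P(biased) = 0.3·0.8500 / (0.3·0.8500 + 0.5·0.1500) ≈ 0.7727
After 'red': P(biased) = 0.7·0.7727 / (0.7·0.7727 + 0.5·0.2273) ≈ 0.8264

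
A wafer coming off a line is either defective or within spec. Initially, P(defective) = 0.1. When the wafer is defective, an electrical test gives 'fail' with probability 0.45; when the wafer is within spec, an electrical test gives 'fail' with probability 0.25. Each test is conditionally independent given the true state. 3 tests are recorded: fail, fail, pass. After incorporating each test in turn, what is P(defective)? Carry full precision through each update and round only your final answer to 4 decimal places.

0.2089

After 'fail': P(defective) = 0.45·0.1000 / (0.45·0.1000 + 0.25·0.9000) ≈ 0.1667
After 'fail': P(defective) = 0.45·0.1667 / (0.45·0.1667 + 0.25·0.8333) ≈ 0.2647
After 'pass': P(defective) = 0.55·0.2647 / (0.55·0.2647 + 0.75·0.7353) ≈ 0.2089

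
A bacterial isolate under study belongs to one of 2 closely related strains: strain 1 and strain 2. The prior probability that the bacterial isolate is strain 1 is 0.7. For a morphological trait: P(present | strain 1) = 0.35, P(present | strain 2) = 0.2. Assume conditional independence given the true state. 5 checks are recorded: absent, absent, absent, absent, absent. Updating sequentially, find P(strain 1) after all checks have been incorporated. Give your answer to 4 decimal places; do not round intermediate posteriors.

After 'absent': P(strain 1) = 0.65·0.7000 / (0.65·0.7000 + 0.8·0.3000) ≈ 0.6547
After 'absent': P(strain 1) = 0.65·0.6547 / (0.65·0.6547 + 0.8·0.3453) ≈ 0.6064
After 'absent': P(strain 1) = 0.65·0.6064 / (0.65·0.6064 + 0.8·0.3936) ≈ 0.5559
After 'absent': P(strain 1) = 0.65·0.5559 / (0.65·0.5559 + 0.8·0.4441) ≈ 0.5042
After 'absent': P(strain 1) = 0.65·0.5042 / (0.65·0.5042 + 0.8·0.4958) ≈ 0.4524

0.4524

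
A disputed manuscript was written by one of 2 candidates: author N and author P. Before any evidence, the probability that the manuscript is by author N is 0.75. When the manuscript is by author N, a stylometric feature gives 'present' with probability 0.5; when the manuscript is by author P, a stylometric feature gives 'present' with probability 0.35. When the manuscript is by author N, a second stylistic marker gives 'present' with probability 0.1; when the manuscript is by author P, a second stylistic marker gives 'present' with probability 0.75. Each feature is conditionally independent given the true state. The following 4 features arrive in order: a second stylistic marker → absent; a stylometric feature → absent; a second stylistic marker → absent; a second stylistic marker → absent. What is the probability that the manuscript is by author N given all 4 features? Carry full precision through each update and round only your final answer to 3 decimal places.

After a second stylistic marker='absent': P(author N) = 0.9·0.7500 / (0.9·0.7500 + 0.25·0.2500) ≈ 0.9153
After a stylometric feature='absent': P(author N) = 0.5·0.9153 / (0.5·0.9153 + 0.65·0.0847) ≈ 0.8926
After a second stylistic marker='absent': P(author N) = 0.9·0.8926 / (0.9·0.8926 + 0.25·0.1074) ≈ 0.9676
After a second stylistic marker='absent': P(author N) = 0.9·0.9676 / (0.9·0.9676 + 0.25·0.0324) ≈ 0.9908

0.991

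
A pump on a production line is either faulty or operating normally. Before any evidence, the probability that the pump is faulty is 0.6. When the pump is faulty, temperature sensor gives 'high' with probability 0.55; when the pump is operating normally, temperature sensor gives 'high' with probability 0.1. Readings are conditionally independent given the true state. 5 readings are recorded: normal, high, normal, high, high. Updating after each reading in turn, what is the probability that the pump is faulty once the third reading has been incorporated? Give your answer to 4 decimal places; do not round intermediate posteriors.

0.6735

After 'normal': P(faulty) = 0.45·0.6000 / (0.45·0.6000 + 0.9·0.4000) ≈ 0.4286
After 'high': P(faulty) = 0.55·0.4286 / (0.55·0.4286 + 0.1·0.5714) ≈ 0.8049
After 'normal': P(faulty) = 0.45·0.8049 / (0.45·0.8049 + 0.9·0.1951) ≈ 0.6735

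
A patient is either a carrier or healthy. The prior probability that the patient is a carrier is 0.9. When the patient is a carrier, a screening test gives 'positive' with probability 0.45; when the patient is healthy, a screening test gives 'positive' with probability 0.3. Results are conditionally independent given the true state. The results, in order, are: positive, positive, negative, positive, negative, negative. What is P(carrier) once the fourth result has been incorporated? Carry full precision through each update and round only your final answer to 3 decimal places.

0.960

After 'positive': P(carrier) = 0.45·0.9000 / (0.45·0.9000 + 0.3·0.1000) ≈ 0.9310
After 'positive': P(carrier) = 0.45·0.9310 / (0.45·0.9310 + 0.3·0.0690) ≈ 0.9529
After 'negative': P(carrier) = 0.55·0.9529 / (0.55·0.9529 + 0.7·0.0471) ≈ 0.9409
After 'positive': P(carrier) = 0.45·0.9409 / (0.45·0.9409 + 0.3·0.0591) ≈ 0.9598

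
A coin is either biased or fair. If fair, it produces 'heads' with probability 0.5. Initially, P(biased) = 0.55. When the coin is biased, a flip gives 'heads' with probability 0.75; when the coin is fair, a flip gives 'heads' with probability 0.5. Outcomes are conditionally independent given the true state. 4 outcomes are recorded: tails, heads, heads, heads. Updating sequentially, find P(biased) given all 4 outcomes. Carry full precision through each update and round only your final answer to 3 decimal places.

0.673

After 'tails': P(biased) = 0.25·0.5500 / (0.25·0.5500 + 0.5·0.4500) ≈ 0.3793
After 'heads': P(biased) = 0.75·0.3793 / (0.75·0.3793 + 0.5·0.6207) ≈ 0.4783
After 'heads': P(biased) = 0.75·0.4783 / (0.75·0.4783 + 0.5·0.5217) ≈ 0.5789
After 'heads': P(biased) = 0.75·0.5789 / (0.75·0.5789 + 0.5·0.4211) ≈ 0.6735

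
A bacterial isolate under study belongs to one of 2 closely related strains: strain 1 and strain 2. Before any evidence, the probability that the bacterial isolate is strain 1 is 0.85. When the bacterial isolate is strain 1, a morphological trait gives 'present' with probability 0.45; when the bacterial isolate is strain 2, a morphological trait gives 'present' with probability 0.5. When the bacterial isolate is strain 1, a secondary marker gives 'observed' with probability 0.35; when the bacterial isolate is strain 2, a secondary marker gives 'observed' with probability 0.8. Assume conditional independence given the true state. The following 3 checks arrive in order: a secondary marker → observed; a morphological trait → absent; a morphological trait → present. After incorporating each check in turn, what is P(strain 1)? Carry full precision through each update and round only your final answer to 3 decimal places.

0.711

After a secondary marker='observed': P(strain 1) = 0.35·0.8500 / (0.35·0.8500 + 0.8·0.1500) ≈ 0.7126
After a morphological trait='absent': P(strain 1) = 0.55·0.7126 / (0.55·0.7126 + 0.5·0.2874) ≈ 0.7317
After a morphological trait='present': P(strain 1) = 0.45·0.7317 / (0.45·0.7317 + 0.5·0.2683) ≈ 0.7105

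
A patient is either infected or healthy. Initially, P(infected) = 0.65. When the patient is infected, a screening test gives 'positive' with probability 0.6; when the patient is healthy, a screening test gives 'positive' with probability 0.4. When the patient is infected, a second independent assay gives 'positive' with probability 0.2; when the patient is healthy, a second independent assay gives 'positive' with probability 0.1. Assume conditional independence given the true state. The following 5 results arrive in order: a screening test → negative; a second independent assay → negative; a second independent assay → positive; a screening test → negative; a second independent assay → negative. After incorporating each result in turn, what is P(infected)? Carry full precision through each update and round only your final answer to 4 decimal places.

0.5660

Apply Bayes' rule sequentially, carrying P(infected) forward.
After a screening test='negative': P(infected) = 0.4·0.6500 / (0.4·0.6500 + 0.6·0.3500) ≈ 0.5532
After a second independent assay='negative': P(infected) = 0.8·0.5532 / (0.8·0.5532 + 0.9·0.4468) ≈ 0.5239
After a second independent assay='positive': P(infected) = 0.2·0.5239 / (0.2·0.5239 + 0.1·0.4761) ≈ 0.6876
After a screening test='negative': P(infected) = 0.4·0.6876 / (0.4·0.6876 + 0.6·0.3124) ≈ 0.5947
After a second independent assay='negative': P(infected) = 0.8·0.5947 / (0.8·0.5947 + 0.9·0.4053) ≈ 0.5660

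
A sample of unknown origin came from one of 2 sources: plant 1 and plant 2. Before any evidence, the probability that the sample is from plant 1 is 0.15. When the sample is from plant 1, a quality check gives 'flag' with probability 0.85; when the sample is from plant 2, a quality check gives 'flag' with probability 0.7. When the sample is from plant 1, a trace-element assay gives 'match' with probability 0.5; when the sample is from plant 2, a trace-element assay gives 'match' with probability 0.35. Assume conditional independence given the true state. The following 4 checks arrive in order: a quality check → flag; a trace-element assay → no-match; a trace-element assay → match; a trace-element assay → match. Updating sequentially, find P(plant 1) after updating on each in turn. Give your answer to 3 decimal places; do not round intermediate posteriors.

Apply Bayes' rule sequentially, carrying P(plant 1) forward.
After a quality check='flag': P(plant 1) = 0.85·0.1500 / (0.85·0.1500 + 0.7·0.8500) ≈ 0.1765
After a trace-element assay='no-match': P(plant 1) = 0.5·0.1765 / (0.5·0.1765 + 0.65·0.8235) ≈ 0.1415
After a trace-element assay='match': P(plant 1) = 0.5·0.1415 / (0.5·0.1415 + 0.35·0.8585) ≈ 0.1906
After a trace-element assay='match': P(plant 1) = 0.5·0.1906 / (0.5·0.1906 + 0.35·0.8094) ≈ 0.2517

0.252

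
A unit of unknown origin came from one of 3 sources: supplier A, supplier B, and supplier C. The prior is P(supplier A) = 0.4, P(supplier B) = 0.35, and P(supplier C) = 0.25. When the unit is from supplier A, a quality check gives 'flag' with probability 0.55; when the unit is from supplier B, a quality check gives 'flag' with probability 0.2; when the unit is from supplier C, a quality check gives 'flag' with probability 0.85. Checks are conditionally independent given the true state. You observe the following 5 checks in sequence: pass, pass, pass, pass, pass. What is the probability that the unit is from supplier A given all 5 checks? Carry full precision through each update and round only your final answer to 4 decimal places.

After 'pass': normaliser = 0.45·0.4000 + 0.8·0.3500 + 0.15·0.2500; P(supplier A) ≈ 0.3618, P(supplier B) ≈ 0.5628, P(supplier C) ≈ 0.0754
After 'pass': normaliser = 0.45·0.3618 + 0.8·0.5628 + 0.15·0.0754; P(supplier A) ≈ 0.2608, P(supplier B) ≈ 0.7211, P(supplier C) ≈ 0.0181
After 'pass': normaliser = 0.45·0.2608 + 0.8·0.7211 + 0.15·0.0181; P(supplier A) ≈ 0.1684, P(supplier B) ≈ 0.8277, P(supplier C) ≈ 0.0039
After 'pass': normaliser = 0.45·0.1684 + 0.8·0.8277 + 0.15·0.0039; P(supplier A) ≈ 0.1026, P(supplier B) ≈ 0.8966, P(supplier C) ≈ 0.0008
After 'pass': normaliser = 0.45·0.1026 + 0.8·0.8966 + 0.15·0.0008; P(supplier A) ≈ 0.0605, P(supplier B) ≈ 0.9394, P(supplier C) ≈ 0.0002

0.0605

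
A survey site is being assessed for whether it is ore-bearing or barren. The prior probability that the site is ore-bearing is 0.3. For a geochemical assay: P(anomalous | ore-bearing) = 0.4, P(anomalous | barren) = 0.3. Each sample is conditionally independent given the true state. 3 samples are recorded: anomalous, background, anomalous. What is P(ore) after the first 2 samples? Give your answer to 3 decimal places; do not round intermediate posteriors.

Apply Bayes' rule sequentially, carrying P(ore) forward.
After 'anomalous': P(ore) = 0.4·0.3000 / (0.4·0.3000 + 0.3·0.7000) ≈ 0.3636
After 'background': P(ore) = 0.6·0.3636 / (0.6·0.3636 + 0.7·0.6364) ≈ 0.3288

0.329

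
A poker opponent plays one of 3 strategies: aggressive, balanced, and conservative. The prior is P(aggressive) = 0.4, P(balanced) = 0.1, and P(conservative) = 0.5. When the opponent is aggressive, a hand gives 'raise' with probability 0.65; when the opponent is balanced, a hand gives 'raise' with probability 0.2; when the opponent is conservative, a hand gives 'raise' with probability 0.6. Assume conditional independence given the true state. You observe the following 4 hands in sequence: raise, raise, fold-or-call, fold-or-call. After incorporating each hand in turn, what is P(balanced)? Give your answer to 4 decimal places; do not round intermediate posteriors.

0.0492

After 'raise': normaliser = 0.65·0.4000 + 0.2·0.1000 + 0.6·0.5000; P(aggressive) ≈ 0.4483, P(balanced) ≈ 0.0345, P(conservative) ≈ 0.5172
After 'raise': normaliser = 0.65·0.4483 + 0.2·0.0345 + 0.6·0.5172; P(aggressive) ≈ 0.4788, P(balanced) ≈ 0.0113, P(conservative) ≈ 0.5099
After 'fold-or-call': normaliser = 0.35·0.4788 + 0.8·0.0113 + 0.4·0.5099; P(aggressive) ≈ 0.4403, P(balanced) ≈ 0.0238, P(conservative) ≈ 0.5359
After 'fold-or-call': normaliser = 0.35·0.4403 + 0.8·0.0238 + 0.4·0.5359; P(aggressive) ≈ 0.3976, P(balanced) ≈ 0.0492, P(conservative) ≈ 0.5532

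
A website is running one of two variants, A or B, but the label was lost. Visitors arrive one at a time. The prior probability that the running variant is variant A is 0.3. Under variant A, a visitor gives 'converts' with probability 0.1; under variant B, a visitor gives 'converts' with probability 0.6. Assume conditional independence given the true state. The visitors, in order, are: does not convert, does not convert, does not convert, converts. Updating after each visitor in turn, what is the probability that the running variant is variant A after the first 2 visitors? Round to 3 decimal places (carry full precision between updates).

0.685

Apply Bayes' rule sequentially, carrying P(A) forward.
After 'does not convert': P(A) = 0.9·0.3000 / (0.9·0.3000 + 0.4·0.7000) ≈ 0.4909
After 'does not convert': P(A) = 0.9·0.4909 / (0.9·0.4909 + 0.4·0.5091) ≈ 0.6845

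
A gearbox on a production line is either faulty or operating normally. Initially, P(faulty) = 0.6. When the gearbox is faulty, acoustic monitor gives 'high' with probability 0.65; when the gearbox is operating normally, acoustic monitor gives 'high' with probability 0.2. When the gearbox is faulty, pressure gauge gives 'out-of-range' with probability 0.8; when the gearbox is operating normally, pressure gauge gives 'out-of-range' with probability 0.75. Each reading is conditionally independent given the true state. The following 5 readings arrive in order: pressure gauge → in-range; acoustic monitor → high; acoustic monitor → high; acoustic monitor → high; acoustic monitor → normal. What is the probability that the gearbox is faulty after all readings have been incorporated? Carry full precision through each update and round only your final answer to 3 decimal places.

Apply Bayes' rule sequentially, carrying P(faulty) forward.
After pressure gauge='in-range': P(faulty) = 0.2·0.6000 / (0.2·0.6000 + 0.25·0.4000) ≈ 0.5455
After acoustic monitor='high': P(faulty) = 0.65·0.5455 / (0.65·0.5455 + 0.2·0.4545) ≈ 0.7959
After acoustic monitor='high': P(faulty) = 0.65·0.7959 / (0.65·0.7959 + 0.2·0.2041) ≈ 0.9269
After acoustic monitor='high': P(faulty) = 0.65·0.9269 / (0.65·0.9269 + 0.2·0.0731) ≈ 0.9763
After acoustic monitor='normal': P(faulty) = 0.35·0.9763 / (0.35·0.9763 + 0.8·0.0237) ≈ 0.9474

0.947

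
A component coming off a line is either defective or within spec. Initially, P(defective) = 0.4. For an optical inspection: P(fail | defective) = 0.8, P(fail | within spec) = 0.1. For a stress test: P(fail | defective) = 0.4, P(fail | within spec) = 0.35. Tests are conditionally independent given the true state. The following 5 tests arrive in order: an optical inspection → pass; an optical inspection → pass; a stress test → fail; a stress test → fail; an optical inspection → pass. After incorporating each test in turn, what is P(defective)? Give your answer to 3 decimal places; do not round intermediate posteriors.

After an optical inspection='pass': P(defective) = 0.2·0.4000 / (0.2·0.4000 + 0.9·0.6000) ≈ 0.1290
After an optical inspection='pass': P(defective) = 0.2·0.1290 / (0.2·0.1290 + 0.9·0.8710) ≈ 0.0319
After a stress test='fail': P(defective) = 0.4·0.0319 / (0.4·0.0319 + 0.35·0.9681) ≈ 0.0363
After a stress test='fail': P(defective) = 0.4·0.0363 / (0.4·0.0363 + 0.35·0.9637) ≈ 0.0412
After an optical inspection='pass': P(defective) = 0.2·0.0412 / (0.2·0.0412 + 0.9·0.9588) ≈ 0.0095

0.009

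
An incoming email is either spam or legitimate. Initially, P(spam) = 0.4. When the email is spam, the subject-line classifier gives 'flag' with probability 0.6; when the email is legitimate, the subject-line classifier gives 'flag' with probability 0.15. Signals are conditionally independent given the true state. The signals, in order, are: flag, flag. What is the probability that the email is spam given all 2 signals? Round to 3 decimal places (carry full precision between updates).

Apply Bayes' rule sequentially, carrying P(spam) forward.
After 'flag': P(spam) = 0.6·0.4000 / (0.6·0.4000 + 0.15·0.6000) ≈ 0.7273
After 'flag': P(spam) = 0.6·0.7273 / (0.6·0.7273 + 0.15·0.2727) ≈ 0.9143

0.914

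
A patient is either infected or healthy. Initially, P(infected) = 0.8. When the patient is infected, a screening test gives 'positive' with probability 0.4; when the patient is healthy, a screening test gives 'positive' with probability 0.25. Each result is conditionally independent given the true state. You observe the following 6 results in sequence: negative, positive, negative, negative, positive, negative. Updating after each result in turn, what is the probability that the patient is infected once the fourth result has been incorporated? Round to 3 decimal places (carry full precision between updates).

After 'negative': P(infected) = 0.6·0.8000 / (0.6·0.8000 + 0.75·0.2000) ≈ 0.7619
After 'positive': P(infected) = 0.4·0.7619 / (0.4·0.7619 + 0.25·0.2381) ≈ 0.8366
After 'negative': P(infected) = 0.6·0.8366 / (0.6·0.8366 + 0.75·0.1634) ≈ 0.8038
After 'negative': P(infected) = 0.6·0.8038 / (0.6·0.8038 + 0.75·0.1962) ≈ 0.7662

0.766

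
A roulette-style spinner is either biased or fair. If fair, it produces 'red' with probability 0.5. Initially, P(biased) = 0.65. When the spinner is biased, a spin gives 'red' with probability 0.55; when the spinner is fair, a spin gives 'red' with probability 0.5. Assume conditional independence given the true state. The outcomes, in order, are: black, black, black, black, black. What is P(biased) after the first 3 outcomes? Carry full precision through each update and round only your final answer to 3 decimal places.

0.575

Each posterior becomes the prior for the next update.
After 'black': P(biased) = 0.45·0.6500 / (0.45·0.6500 + 0.5·0.3500) ≈ 0.6257
After 'black': P(biased) = 0.45·0.6257 / (0.45·0.6257 + 0.5·0.3743) ≈ 0.6007
After 'black': P(biased) = 0.45·0.6007 / (0.45·0.6007 + 0.5·0.3993) ≈ 0.5752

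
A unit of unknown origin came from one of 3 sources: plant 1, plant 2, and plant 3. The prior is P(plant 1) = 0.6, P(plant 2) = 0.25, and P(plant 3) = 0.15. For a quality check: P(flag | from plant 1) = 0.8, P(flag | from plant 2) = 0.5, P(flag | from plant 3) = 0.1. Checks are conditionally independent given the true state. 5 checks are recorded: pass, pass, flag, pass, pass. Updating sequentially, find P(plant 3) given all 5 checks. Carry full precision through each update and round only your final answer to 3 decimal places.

After 'pass': normaliser = 0.2·0.6000 + 0.5·0.2500 + 0.9·0.1500; P(plant 1) ≈ 0.3158, P(plant 2) ≈ 0.3289, P(plant 3) ≈ 0.3553
After 'pass': normaliser = 0.2·0.3158 + 0.5·0.3289 + 0.9·0.3553; P(plant 1) ≈ 0.1154, P(plant 2) ≈ 0.3005, P(plant 3) ≈ 0.5841
After 'flag': normaliser = 0.8·0.1154 + 0.5·0.3005 + 0.1·0.5841; P(plant 1) ≈ 0.3067, P(plant 2) ≈ 0.4992, P(plant 3) ≈ 0.1941
After 'pass': normaliser = 0.2·0.3067 + 0.5·0.4992 + 0.9·0.1941; P(plant 1) ≈ 0.1263, P(plant 2) ≈ 0.5140, P(plant 3) ≈ 0.3597
After 'pass': normaliser = 0.2·0.1263 + 0.5·0.5140 + 0.9·0.3597; P(plant 1) ≈ 0.0417, P(plant 2) ≈ 0.4241, P(plant 3) ≈ 0.5342

0.534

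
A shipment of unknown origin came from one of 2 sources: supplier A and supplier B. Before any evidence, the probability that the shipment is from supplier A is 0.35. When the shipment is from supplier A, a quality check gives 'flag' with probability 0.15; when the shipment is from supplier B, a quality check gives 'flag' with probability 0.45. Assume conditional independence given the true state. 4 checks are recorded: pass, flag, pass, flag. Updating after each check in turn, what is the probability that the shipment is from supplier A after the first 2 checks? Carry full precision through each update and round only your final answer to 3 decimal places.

0.217

After 'pass': P(supplier A) = 0.85·0.3500 / (0.85·0.3500 + 0.55·0.6500) ≈ 0.4542
After 'flag': P(supplier A) = 0.15·0.4542 / (0.15·0.4542 + 0.45·0.5458) ≈ 0.2172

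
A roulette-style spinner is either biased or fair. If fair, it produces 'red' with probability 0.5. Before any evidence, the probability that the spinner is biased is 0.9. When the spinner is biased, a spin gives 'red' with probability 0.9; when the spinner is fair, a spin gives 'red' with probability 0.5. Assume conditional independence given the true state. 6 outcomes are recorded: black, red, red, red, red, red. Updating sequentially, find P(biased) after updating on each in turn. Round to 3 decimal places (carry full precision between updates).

Apply Bayes' rule sequentially, carrying P(biased) forward.
After 'black': P(biased) = 0.1·0.9000 / (0.1·0.9000 + 0.5·0.1000) ≈ 0.6429
After 'red': P(biased) = 0.9·0.6429 / (0.9·0.6429 + 0.5·0.3571) ≈ 0.7642
After 'red': P(biased) = 0.9·0.7642 / (0.9·0.7642 + 0.5·0.2358) ≈ 0.8536
After 'red': P(biased) = 0.9·0.8536 / (0.9·0.8536 + 0.5·0.1464) ≈ 0.9130
After 'red': P(biased) = 0.9·0.9130 / (0.9·0.9130 + 0.5·0.0870) ≈ 0.9497
After 'red': P(biased) = 0.9·0.9497 / (0.9·0.9497 + 0.5·0.0503) ≈ 0.9714

0.971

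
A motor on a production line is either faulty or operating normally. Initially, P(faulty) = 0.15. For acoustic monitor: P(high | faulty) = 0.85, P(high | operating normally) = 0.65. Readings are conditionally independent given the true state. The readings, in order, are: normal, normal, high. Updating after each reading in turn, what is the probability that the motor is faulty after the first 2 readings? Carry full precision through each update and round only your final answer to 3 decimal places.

After 'normal': P(faulty) = 0.15·0.1500 / (0.15·0.1500 + 0.35·0.8500) ≈ 0.0703
After 'normal': P(faulty) = 0.15·0.0703 / (0.15·0.0703 + 0.35·0.9297) ≈ 0.0314

0.031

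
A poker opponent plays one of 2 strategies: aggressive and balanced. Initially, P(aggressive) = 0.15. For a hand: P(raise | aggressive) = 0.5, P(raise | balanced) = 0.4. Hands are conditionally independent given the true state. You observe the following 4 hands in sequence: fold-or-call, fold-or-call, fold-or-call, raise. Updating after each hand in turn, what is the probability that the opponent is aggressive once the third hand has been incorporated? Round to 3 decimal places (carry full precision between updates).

0.093

Apply Bayes' rule sequentially, carrying P(aggressive) forward.
After 'fold-or-call': P(aggressive) = 0.5·0.1500 / (0.5·0.1500 + 0.6·0.8500) ≈ 0.1282
After 'fold-or-call': P(aggressive) = 0.5·0.1282 / (0.5·0.1282 + 0.6·0.8718) ≈ 0.1092
After 'fold-or-call': P(aggressive) = 0.5·0.1092 / (0.5·0.1092 + 0.6·0.8908) ≈ 0.0927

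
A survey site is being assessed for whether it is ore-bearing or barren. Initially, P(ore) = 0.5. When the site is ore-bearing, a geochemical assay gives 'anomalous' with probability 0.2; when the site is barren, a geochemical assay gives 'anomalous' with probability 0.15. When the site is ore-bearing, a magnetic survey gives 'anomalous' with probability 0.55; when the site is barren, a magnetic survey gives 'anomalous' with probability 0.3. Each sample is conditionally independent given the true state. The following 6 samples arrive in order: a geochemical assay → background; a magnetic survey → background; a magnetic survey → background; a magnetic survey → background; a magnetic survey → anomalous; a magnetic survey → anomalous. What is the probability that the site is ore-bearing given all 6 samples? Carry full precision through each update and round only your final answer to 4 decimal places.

After a geochemical assay='background': P(ore) = 0.8·0.5000 / (0.8·0.5000 + 0.85·0.5000) ≈ 0.4848
After a magnetic survey='background': P(ore) = 0.45·0.4848 / (0.45·0.4848 + 0.7·0.5152) ≈ 0.3770
After a magnetic survey='background': P(ore) = 0.45·0.3770 / (0.45·0.3770 + 0.7·0.6230) ≈ 0.2800
After a magnetic survey='background': P(ore) = 0.45·0.2800 / (0.45·0.2800 + 0.7·0.7200) ≈ 0.2000
After a magnetic survey='anomalous': P(ore) = 0.55·0.2000 / (0.55·0.2000 + 0.3·0.8000) ≈ 0.3143
After a magnetic survey='anomalous': P(ore) = 0.55·0.3143 / (0.55·0.3143 + 0.3·0.6857) ≈ 0.4566

0.4566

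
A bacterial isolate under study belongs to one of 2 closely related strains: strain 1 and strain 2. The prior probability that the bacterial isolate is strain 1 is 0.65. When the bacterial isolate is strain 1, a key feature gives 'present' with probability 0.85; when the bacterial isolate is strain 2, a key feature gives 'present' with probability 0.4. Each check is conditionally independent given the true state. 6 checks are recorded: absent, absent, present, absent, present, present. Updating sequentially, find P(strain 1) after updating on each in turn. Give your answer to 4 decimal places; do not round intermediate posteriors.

0.2178

After 'absent': P(strain 1) = 0.15·0.6500 / (0.15·0.6500 + 0.6·0.3500) ≈ 0.3171
After 'absent': P(strain 1) = 0.15·0.3171 / (0.15·0.3171 + 0.6·0.6829) ≈ 0.1040
After 'present': P(strain 1) = 0.85·0.1040 / (0.85·0.1040 + 0.4·0.8960) ≈ 0.1979
After 'absent': P(strain 1) = 0.15·0.1979 / (0.15·0.1979 + 0.6·0.8021) ≈ 0.0581
After 'present': P(strain 1) = 0.85·0.0581 / (0.85·0.0581 + 0.4·0.9419) ≈ 0.1159
After 'present': P(strain 1) = 0.85·0.1159 / (0.85·0.1159 + 0.4·0.8841) ≈ 0.2178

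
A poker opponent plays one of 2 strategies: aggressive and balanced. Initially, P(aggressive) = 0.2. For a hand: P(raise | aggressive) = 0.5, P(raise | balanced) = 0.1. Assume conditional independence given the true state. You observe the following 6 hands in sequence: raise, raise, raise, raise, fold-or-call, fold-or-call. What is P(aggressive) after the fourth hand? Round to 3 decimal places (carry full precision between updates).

0.994

After 'raise': P(aggressive) = 0.5·0.2000 / (0.5·0.2000 + 0.1·0.8000) ≈ 0.5556
After 'raise': P(aggressive) = 0.5·0.5556 / (0.5·0.5556 + 0.1·0.4444) ≈ 0.8621
After 'raise': P(aggressive) = 0.5·0.8621 / (0.5·0.8621 + 0.1·0.1379) ≈ 0.9690
After 'raise': P(aggressive) = 0.5·0.9690 / (0.5·0.9690 + 0.1·0.0310) ≈ 0.9936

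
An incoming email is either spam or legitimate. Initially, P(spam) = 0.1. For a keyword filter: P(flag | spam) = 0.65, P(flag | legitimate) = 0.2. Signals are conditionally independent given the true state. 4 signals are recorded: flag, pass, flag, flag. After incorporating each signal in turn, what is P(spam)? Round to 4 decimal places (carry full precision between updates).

Each posterior becomes the prior for the next update.
After 'flag': P(spam) = 0.65·0.1000 / (0.65·0.1000 + 0.2·0.9000) ≈ 0.2653
After 'pass': P(spam) = 0.35·0.2653 / (0.35·0.2653 + 0.8·0.7347) ≈ 0.1364
After 'flag': P(spam) = 0.65·0.1364 / (0.65·0.1364 + 0.2·0.8636) ≈ 0.3393
After 'flag': P(spam) = 0.65·0.3393 / (0.65·0.3393 + 0.2·0.6607) ≈ 0.6253

0.6253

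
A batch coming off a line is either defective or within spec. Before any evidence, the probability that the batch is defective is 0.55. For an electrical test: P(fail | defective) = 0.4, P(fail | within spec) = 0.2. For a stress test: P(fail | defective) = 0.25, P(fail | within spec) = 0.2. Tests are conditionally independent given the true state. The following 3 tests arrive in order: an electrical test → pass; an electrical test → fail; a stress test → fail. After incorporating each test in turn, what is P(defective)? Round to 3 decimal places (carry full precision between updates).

After an electrical test='pass': P(defective) = 0.6·0.5500 / (0.6·0.5500 + 0.8·0.4500) ≈ 0.4783
After an electrical test='fail': P(defective) = 0.4·0.4783 / (0.4·0.4783 + 0.2·0.5217) ≈ 0.6471
After a stress test='fail': P(defective) = 0.25·0.6471 / (0.25·0.6471 + 0.2·0.3529) ≈ 0.6962

0.696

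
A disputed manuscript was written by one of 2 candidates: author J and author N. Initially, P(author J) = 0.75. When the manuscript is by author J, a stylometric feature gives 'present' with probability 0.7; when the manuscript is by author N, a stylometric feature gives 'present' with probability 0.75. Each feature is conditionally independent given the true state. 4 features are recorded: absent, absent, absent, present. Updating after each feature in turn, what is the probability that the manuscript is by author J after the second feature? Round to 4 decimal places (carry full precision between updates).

Each posterior becomes the prior for the next update.
After 'absent': P(author J) = 0.3·0.7500 / (0.3·0.7500 + 0.25·0.2500) ≈ 0.7826
After 'absent': P(author J) = 0.3·0.7826 / (0.3·0.7826 + 0.25·0.2174) ≈ 0.8120

0.8120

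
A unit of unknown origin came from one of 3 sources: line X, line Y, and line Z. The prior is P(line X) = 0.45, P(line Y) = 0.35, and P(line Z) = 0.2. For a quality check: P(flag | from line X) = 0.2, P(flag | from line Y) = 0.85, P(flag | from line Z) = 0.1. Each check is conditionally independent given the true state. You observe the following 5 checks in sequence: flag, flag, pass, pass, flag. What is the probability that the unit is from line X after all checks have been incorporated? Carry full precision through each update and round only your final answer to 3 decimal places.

After 'flag': normaliser = 0.2·0.4500 + 0.85·0.3500 + 0.1·0.2000; P(line X) ≈ 0.2209, P(line Y) ≈ 0.7301, P(line Z) ≈ 0.0491
After 'flag': normaliser = 0.2·0.2209 + 0.85·0.7301 + 0.1·0.0491; P(line X) ≈ 0.0660, P(line Y) ≈ 0.9267, P(line Z) ≈ 0.0073
After 'pass': normaliser = 0.8·0.0660 + 0.15·0.9267 + 0.9·0.0073; P(line X) ≈ 0.2660, P(line Y) ≈ 0.7007, P(line Z) ≈ 0.0333
After 'pass': normaliser = 0.8·0.2660 + 0.15·0.7007 + 0.9·0.0333; P(line X) ≈ 0.6118, P(line Y) ≈ 0.3022, P(line Z) ≈ 0.0860
After 'flag': normaliser = 0.2·0.6118 + 0.85·0.3022 + 0.1·0.0860; P(line X) ≈ 0.3155, P(line Y) ≈ 0.6623, P(line Z) ≈ 0.0222

0.316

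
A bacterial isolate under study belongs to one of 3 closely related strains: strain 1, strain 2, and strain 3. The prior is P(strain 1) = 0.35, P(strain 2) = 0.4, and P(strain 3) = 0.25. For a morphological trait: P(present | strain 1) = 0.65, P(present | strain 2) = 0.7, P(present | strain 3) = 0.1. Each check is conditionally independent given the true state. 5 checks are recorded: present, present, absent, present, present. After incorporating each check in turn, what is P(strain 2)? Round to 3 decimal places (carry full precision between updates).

0.568

After 'present': normaliser = 0.65·0.3500 + 0.7·0.4000 + 0.1·0.2500; P(strain 1) ≈ 0.4272, P(strain 2) ≈ 0.5258, P(strain 3) ≈ 0.0469
After 'present': normaliser = 0.65·0.4272 + 0.7·0.5258 + 0.1·0.0469; P(strain 1) ≈ 0.4269, P(strain 2) ≈ 0.5659, P(strain 3) ≈ 0.0072
After 'absent': normaliser = 0.35·0.4269 + 0.3·0.5659 + 0.9·0.0072; P(strain 1) ≈ 0.4588, P(strain 2) ≈ 0.5212, P(strain 3) ≈ 0.0199
After 'present': normaliser = 0.65·0.4588 + 0.7·0.5212 + 0.1·0.0199; P(strain 1) ≈ 0.4484, P(strain 2) ≈ 0.5486, P(strain 3) ≈ 0.0030
After 'present': normaliser = 0.65·0.4484 + 0.7·0.5486 + 0.1·0.0030; P(strain 1) ≈ 0.4313, P(strain 2) ≈ 0.5683, P(strain 3) ≈ 0.0004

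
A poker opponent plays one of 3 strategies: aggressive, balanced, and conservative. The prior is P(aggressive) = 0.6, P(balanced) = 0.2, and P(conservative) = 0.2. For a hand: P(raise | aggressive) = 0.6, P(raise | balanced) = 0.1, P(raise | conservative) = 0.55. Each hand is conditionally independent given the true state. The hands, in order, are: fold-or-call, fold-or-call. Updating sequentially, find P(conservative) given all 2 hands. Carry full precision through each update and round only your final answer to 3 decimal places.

0.136

After 'fold-or-call': normaliser = 0.4·0.6000 + 0.9·0.2000 + 0.45·0.2000; P(aggressive) ≈ 0.4706, P(balanced) ≈ 0.3529, P(conservative) ≈ 0.1765
After 'fold-or-call': normaliser = 0.4·0.4706 + 0.9·0.3529 + 0.45·0.1765; P(aggressive) ≈ 0.3216, P(balanced) ≈ 0.5427, P(conservative) ≈ 0.1357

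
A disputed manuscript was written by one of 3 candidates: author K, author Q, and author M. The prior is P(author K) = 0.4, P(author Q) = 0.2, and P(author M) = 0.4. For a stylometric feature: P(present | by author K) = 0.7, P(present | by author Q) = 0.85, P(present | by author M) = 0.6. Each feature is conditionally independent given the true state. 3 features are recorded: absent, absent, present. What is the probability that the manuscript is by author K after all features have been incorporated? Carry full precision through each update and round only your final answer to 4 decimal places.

0.3737

After 'absent': normaliser = 0.3·0.4000 + 0.15·0.2000 + 0.4·0.4000; P(author K) ≈ 0.3871, P(author Q) ≈ 0.0968, P(author M) ≈ 0.5161
After 'absent': normaliser = 0.3·0.3871 + 0.15·0.0968 + 0.4·0.5161; P(author K) ≈ 0.3445, P(author Q) ≈ 0.0431, P(author M) ≈ 0.6124
After 'present': normaliser = 0.7·0.3445 + 0.85·0.0431 + 0.6·0.6124; P(author K) ≈ 0.3737, P(author Q) ≈ 0.0567, P(author M) ≈ 0.5695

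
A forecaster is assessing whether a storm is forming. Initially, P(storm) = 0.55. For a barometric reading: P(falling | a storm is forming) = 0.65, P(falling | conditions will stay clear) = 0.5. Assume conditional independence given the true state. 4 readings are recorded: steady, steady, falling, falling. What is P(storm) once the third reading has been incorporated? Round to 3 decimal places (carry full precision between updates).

After 'steady': P(storm) = 0.35·0.5500 / (0.35·0.5500 + 0.5·0.4500) ≈ 0.4611
After 'steady': P(storm) = 0.35·0.4611 / (0.35·0.4611 + 0.5·0.5389) ≈ 0.3746
After 'falling': P(storm) = 0.65·0.3746 / (0.65·0.3746 + 0.5·0.6254) ≈ 0.4377

0.438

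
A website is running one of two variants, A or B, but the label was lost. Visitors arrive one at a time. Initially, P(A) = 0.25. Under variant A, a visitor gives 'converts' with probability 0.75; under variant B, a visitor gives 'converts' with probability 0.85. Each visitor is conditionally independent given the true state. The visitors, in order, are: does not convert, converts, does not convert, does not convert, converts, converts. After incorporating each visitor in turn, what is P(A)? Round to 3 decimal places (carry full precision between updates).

After 'does not convert': P(A) = 0.25·0.2500 / (0.25·0.2500 + 0.15·0.7500) ≈ 0.3571
After 'converts': P(A) = 0.75·0.3571 / (0.75·0.3571 + 0.85·0.6429) ≈ 0.3289
After 'does not convert': P(A) = 0.25·0.3289 / (0.25·0.3289 + 0.15·0.6711) ≈ 0.4496
After 'does not convert': P(A) = 0.25·0.4496 / (0.25·0.4496 + 0.15·0.5504) ≈ 0.5766
After 'converts': P(A) = 0.75·0.5766 / (0.75·0.5766 + 0.85·0.4234) ≈ 0.5458
After 'converts': P(A) = 0.75·0.5458 / (0.75·0.5458 + 0.85·0.4542) ≈ 0.5146

0.515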